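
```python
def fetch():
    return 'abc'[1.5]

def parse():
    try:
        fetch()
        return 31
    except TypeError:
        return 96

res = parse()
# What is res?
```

Step-by-step execution trace:
1. `parse()` calls `fetch()`.
2. `fetch()` evaluates `'abc'[1.5]`, which raises TypeError; it propagates to the caller.
3. `return 31` is not reached.
4. `except TypeError` in parse matches → returns 96.
5. res = 96.
Result: 96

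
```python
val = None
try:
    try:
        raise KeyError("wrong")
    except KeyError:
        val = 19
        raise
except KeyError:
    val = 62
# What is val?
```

Step-by-step execution trace:
1. Inner try: `raise KeyError("wrong")` raises KeyError.
2. Inner `except KeyError` matches → val = 19.
3. bare `raise` re-raises the same KeyError.
4. Outer `except KeyError` matches → val = 62.
Result: 62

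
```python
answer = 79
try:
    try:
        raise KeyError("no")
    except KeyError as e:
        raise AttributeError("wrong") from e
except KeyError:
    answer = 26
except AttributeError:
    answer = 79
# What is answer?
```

Step-by-step execution trace:
1. Inner try raises KeyError; inner `except KeyError as e` catches it.
2. `raise AttributeError(...) from e` raises AttributeError (KeyError is attached as __cause__, but only AttributeError is active).
3. Outer `except KeyError` does not match AttributeError; skipped.
4. Outer `except AttributeError` matches → answer = 79.
Result: 79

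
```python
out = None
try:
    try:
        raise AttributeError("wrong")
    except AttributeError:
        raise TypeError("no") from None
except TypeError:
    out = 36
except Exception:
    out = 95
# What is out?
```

Step-by-step execution trace:
1. Inner try raises AttributeError; inner `except AttributeError` catches it.
2. `raise TypeError(...) from None` raises TypeError (from None suppresses __context__, but the active exception is still TypeError).
3. Outer `except TypeError` matches → out = 36.
4. `except Exception` is not reached.
Result: 36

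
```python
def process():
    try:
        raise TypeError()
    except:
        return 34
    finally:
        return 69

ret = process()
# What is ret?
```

Step-by-step execution trace:
1. `process()` enters try: `raise TypeError()` raises TypeError.
2. bare `except` matches → `return 34` sets pending return value 34.
3. Before returning, `finally: return 69` runs and overrides the pending return.
4. process() returns 69 → ret = 69.
Result: 69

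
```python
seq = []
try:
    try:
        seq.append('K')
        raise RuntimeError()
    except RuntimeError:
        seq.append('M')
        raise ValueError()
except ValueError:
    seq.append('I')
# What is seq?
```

Step-by-step execution trace:
1. Inner try: `seq.append('K')` → seq = ['K'].
2. `raise RuntimeError()` raises RuntimeError.
3. Inner `except RuntimeError` matches → `seq.append('M')` → seq = ['K', 'M'].
4. `raise ValueError()` raises ValueError; propagates to outer try.
5. Outer `except ValueError` matches → `seq.append('I')` → seq = ['K', 'M', 'I'].
Result: ['K', 'M', 'I']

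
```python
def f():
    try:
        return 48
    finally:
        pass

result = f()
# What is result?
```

Step-by-step execution trace:
1. `f()` enters try: `return 48` sets pending return value 48.
2. Before returning, `finally: pass` runs (no effect).
3. f() returns 48 → result = 48.
Result: 48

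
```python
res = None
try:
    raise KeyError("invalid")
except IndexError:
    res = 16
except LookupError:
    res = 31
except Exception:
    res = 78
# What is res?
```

Step-by-step execution trace:
1. `raise KeyError(...)` raises KeyError.
2. `except IndexError` does not match (KeyError is not a subclass of IndexError); skipped.
3. `except LookupError` matches (KeyError is a subclass of LookupError) → res = 31.
4. `except Exception` is not reached.
Result: 31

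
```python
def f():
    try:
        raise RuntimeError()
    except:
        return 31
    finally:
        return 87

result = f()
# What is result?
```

Step-by-step execution trace:
1. `f()` enters try: `raise RuntimeError()` raises RuntimeError.
2. bare `except` matches → `return 31` sets pending return value 31.
3. Before returning, `finally: return 87` runs and overrides the pending return.
4. f() returns 87 → result = 87.
Result: 87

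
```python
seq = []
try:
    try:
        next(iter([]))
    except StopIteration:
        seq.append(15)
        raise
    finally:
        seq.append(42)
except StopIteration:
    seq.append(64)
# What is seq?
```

Step-by-step execution trace:
1. Inner try: `next(iter([]))` raises StopIteration.
2. Inner `except StopIteration` matches → `seq.append(15)` → seq = [15].
3. bare `raise` re-raises StopIteration.
4. Inner `finally` runs during unwinding: `seq.append(42)` → seq = [15, 42].
5. Outer `except StopIteration` matches → `seq.append(64)` → seq = [15, 42, 64].
Result: [15, 42, 64]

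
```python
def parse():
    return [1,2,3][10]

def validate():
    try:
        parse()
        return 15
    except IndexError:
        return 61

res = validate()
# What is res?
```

Step-by-step execution trace:
1. `validate()` calls `parse()`.
2. `parse()` evaluates `[1,2,3][10]`, which raises IndexError; it propagates to the caller.
3. `return 15` is not reached.
4. `except IndexError` in validate matches → returns 61.
5. res = 61.
Result: 61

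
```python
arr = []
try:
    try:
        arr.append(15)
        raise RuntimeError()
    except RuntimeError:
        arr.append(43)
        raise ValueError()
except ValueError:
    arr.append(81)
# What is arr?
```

Step-by-step execution trace:
1. Inner try: `arr.append(15)` → arr = [15].
2. `raise RuntimeError()` raises RuntimeError.
3. Inner `except RuntimeError` matches → `arr.append(43)` → arr = [15, 43].
4. `raise ValueError()` raises ValueError; propagates to outer try.
5. Outer `except ValueError` matches → `arr.append(81)` → arr = [15, 43, 81].
Result: [15, 43, 81]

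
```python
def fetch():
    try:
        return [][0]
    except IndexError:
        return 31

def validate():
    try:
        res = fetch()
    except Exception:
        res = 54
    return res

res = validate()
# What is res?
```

Step-by-step execution trace:
1. `validate()` calls `fetch()`.
2. In fetch: `[][0]` raises IndexError; `except IndexError` catches it → returns 31.
3. In validate: `res = fetch()` → res = 31. No exception reaches validate.
4. `except Exception` is skipped; validate returns 31.
5. res = 31.
Result: 31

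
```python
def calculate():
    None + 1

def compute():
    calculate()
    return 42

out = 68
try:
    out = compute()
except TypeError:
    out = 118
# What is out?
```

Step-by-step execution trace:
1. out starts at 68.
2. try: `compute()` calls `calculate()`.
3. `calculate()` evaluates `None + 1`, which raises TypeError; it propagates through compute (uncaught).
4. `return 42` in compute is not reached; the assignment to out does not complete.
5. `except TypeError` matches → out = 118.
Result: 118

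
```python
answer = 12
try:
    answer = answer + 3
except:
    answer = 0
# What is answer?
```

Step-by-step execution trace:
1. answer starts at 12.
2. try: `answer = answer + 3` → answer = 15. No exception raised.
3. `except` is skipped.
Result: 15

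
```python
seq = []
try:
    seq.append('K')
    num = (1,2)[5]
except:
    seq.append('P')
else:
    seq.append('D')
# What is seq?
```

Step-by-step execution trace:
1. try: `seq.append('K')` → seq = ['K'].
2. `num = (1,2)[5]` raises IndexError.
3. bare `except` matches → `seq.append('P')` → seq = ['K', 'P'].
4. `else` is skipped (an exception was raised).
Result: ['K', 'P']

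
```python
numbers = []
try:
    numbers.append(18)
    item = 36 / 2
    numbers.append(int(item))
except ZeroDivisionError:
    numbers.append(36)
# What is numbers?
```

Step-by-step execution trace:
1. try: `numbers.append(18)` → numbers = [18].
2. `item = 36 / 2` → item = 18.0. No exception raised.
3. `numbers.append(int(item))` → numbers = [18, 18].
4. `except ZeroDivisionError` is skipped (no exception was raised).
Result: [18, 18]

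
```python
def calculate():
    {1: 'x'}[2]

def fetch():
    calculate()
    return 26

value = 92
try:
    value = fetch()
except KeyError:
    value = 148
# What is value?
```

Step-by-step execution trace:
1. value starts at 92.
2. try: `fetch()` calls `calculate()`.
3. `calculate()` evaluates `{1: 'x'}[2]`, which raises KeyError; it propagates through fetch (uncaught).
4. `return 26` in fetch is not reached; the assignment to value does not complete.
5. `except KeyError` matches → value = 148.
Result: 148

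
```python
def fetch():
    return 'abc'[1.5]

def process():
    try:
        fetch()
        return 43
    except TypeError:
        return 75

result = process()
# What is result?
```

Step-by-step execution trace:
1. `process()` calls `fetch()`.
2. `fetch()` evaluates `'abc'[1.5]`, which raises TypeError; it propagates to the caller.
3. `return 43` is not reached.
4. `except TypeError` in process matches → returns 75.
5. result = 75.
Result: 75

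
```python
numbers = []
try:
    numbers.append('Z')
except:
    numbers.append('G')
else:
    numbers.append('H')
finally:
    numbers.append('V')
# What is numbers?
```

Step-by-step execution trace:
1. try: `numbers.append('Z')` → numbers = ['Z']. No exception raised.
2. `except` is skipped.
3. `else` runs: `numbers.append('H')` → numbers = ['Z', 'H'].
4. `finally` always runs: `numbers.append('V')` → numbers = ['Z', 'H', 'V'].
Result: ['Z', 'H', 'V']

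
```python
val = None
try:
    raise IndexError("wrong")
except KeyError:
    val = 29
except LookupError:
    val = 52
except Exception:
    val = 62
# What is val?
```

Step-by-step execution trace:
1. `raise IndexError(...)` raises IndexError.
2. `except KeyError` does not match (IndexError is not a subclass of KeyError); skipped.
3. `except LookupError` matches (IndexError is a subclass of LookupError) → val = 52.
4. `except Exception` is not reached.
Result: 52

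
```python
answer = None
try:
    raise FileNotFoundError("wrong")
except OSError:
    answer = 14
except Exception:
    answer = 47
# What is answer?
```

Step-by-step execution trace:
1. `raise FileNotFoundError(...)` raises FileNotFoundError.
2. `except OSError` matches (FileNotFoundError is a subclass of OSError) → answer = 14.
3. `except Exception` is not reached.
Result: 14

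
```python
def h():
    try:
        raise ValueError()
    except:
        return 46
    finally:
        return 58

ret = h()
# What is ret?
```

Step-by-step execution trace:
1. `h()` enters try: `raise ValueError()` raises ValueError.
2. bare `except` matches → `return 46` sets pending return value 46.
3. Before returning, `finally: return 58` runs and overrides the pending return.
4. h() returns 58 → ret = 58.
Result: 58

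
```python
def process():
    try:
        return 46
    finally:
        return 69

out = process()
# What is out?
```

Step-by-step execution trace:
1. `process()` enters try: `return 46` sets pending return value 46.
2. Before returning, `finally: return 69` runs and overrides the pending return.
3. process() returns 69 → out = 69.
Result: 69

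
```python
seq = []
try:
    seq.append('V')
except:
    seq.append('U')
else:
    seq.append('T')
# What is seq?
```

Step-by-step execution trace:
1. try: `seq.append('V')` → seq = ['V']. No exception raised.
2. `except` is skipped.
3. `else` runs (try completed without exception): `seq.append('T')` → seq = ['V', 'T'].
Result: ['V', 'T']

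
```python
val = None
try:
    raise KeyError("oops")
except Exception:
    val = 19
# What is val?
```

Step-by-step execution trace:
1. `raise KeyError(...)` raises KeyError.
2. `except Exception` matches (KeyError is a subclass of Exception) → val = 19.
Result: 19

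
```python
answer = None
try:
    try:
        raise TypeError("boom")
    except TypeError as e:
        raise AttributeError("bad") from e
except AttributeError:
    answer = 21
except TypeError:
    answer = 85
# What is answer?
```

Step-by-step execution trace:
1. Inner try raises TypeError; inner `except TypeError as e` catches it.
2. `raise AttributeError(...) from e` raises AttributeError (TypeError is attached as __cause__, but only AttributeError is active).
3. Outer `except AttributeError` matches → answer = 21.
4. `except TypeError` is not reached.
Result: 21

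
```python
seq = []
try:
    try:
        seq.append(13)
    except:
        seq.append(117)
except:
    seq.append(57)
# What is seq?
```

Step-by-step execution trace:
1. Inner try: `seq.append(13)` → seq = [13]. No exception raised.
2. Inner `except` is skipped.
3. Inner try completes normally; outer `except` is skipped.
Result: [13]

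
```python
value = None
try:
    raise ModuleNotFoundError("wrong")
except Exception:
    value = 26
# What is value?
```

Step-by-step execution trace:
1. `raise ModuleNotFoundError(...)` raises ModuleNotFoundError.
2. `except Exception` matches (ModuleNotFoundError is a subclass of Exception) → value = 26.
Result: 26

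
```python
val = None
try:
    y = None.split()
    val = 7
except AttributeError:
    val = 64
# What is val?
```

Step-by-step execution trace:
1. `y = None.split()` raises AttributeError.
2. `val = 7` is not reached.
3. `except AttributeError` matches → val = 64.
Result: 64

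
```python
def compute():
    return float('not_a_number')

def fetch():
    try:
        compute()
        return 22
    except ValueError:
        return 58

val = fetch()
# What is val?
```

Step-by-step execution trace:
1. `fetch()` calls `compute()`.
2. `compute()` evaluates `float('not_a_number')`, which raises ValueError; it propagates to the caller.
3. `return 22` is not reached.
4. `except ValueError` in fetch matches → returns 58.
5. val = 58.
Result: 58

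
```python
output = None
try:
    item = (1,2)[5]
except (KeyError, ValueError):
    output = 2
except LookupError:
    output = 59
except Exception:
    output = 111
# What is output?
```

Step-by-step execution trace:
1. `item = (1,2)[5]` raises IndexError.
2. `except (KeyError, ValueError)` does not match IndexError; skipped.
3. `except LookupError` matches (IndexError is a subclass of LookupError) → output = 59.
4. `except Exception` is not reached.
Result: 59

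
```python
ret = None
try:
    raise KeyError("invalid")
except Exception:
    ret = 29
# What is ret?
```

Step-by-step execution trace:
1. `raise KeyError(...)` raises KeyError.
2. `except Exception` matches (KeyError is a subclass of Exception) → ret = 29.
Result: 29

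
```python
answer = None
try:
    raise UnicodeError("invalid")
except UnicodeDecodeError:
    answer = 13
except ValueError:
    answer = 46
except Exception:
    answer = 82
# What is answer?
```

Step-by-step execution trace:
1. `raise UnicodeError(...)` raises UnicodeError.
2. `except UnicodeDecodeError` does not match (UnicodeError is not a subclass of UnicodeDecodeError); skipped.
3. `except ValueError` matches (UnicodeError is a subclass of ValueError) → answer = 46.
4. `except Exception` is not reached.
Result: 46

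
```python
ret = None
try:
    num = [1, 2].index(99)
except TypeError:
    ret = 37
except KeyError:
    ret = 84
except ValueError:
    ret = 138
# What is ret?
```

Step-by-step execution trace:
1. `num = [1, 2].index(99)` raises ValueError.
2. `except TypeError` does not match ValueError; skipped.
3. `except KeyError` does not match ValueError; skipped.
4. `except ValueError` matches → ret = 138.
Result: 138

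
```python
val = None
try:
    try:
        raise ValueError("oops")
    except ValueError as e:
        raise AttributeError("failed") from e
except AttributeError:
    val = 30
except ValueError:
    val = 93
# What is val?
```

Step-by-step execution trace:
1. Inner try raises ValueError; inner `except ValueError as e` catches it.
2. `raise AttributeError(...) from e` raises AttributeError (ValueError is attached as __cause__, but only AttributeError is active).
3. Outer `except AttributeError` matches → val = 30.
4. `except ValueError` is not reached.
Result: 30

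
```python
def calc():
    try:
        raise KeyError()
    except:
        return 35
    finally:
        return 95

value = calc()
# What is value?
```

Step-by-step execution trace:
1. `calc()` enters try: `raise KeyError()` raises KeyError.
2. bare `except` matches → `return 35` sets pending return value 35.
3. Before returning, `finally: return 95` runs and overrides the pending return.
4. calc() returns 95 → value = 95.
Result: 95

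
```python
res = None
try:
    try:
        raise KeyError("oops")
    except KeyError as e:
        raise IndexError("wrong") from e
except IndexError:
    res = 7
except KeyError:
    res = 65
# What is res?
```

Step-by-step execution trace:
1. Inner try raises KeyError; inner `except KeyError as e` catches it.
2. `raise IndexError(...) from e` raises IndexError (KeyError is attached as __cause__, but only IndexError is active).
3. Outer `except IndexError` matches → res = 7.
4. `except KeyError` is not reached.
Result: 7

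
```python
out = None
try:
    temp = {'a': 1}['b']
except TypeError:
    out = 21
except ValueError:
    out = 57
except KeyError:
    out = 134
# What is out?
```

Step-by-step execution trace:
1. `temp = {'a': 1}['b']` raises KeyError.
2. `except TypeError` does not match KeyError; skipped.
3. `except ValueError` does not match KeyError; skipped.
4. `except KeyError` matches → out = 134.
Result: 134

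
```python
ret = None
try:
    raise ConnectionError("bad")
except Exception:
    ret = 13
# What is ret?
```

Step-by-step execution trace:
1. `raise ConnectionError(...)` raises ConnectionError.
2. `except Exception` matches (ConnectionError is a subclass of Exception) → ret = 13.
Result: 13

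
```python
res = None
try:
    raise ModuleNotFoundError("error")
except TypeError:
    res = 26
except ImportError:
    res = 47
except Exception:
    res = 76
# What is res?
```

Step-by-step execution trace:
1. `raise ModuleNotFoundError(...)` raises ModuleNotFoundError.
2. `except TypeError` does not match (ModuleNotFoundError is not a subclass of TypeError); skipped.
3. `except ImportError` matches (ModuleNotFoundError is a subclass of ImportError) → res = 47.
4. `except Exception` is not reached.
Result: 47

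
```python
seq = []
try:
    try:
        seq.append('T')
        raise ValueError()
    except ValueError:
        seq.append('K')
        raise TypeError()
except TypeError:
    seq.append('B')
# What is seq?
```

Step-by-step execution trace:
1. Inner try: `seq.append('T')` → seq = ['T'].
2. `raise ValueError()` raises ValueError.
3. Inner `except ValueError` matches → `seq.append('K')` → seq = ['T', 'K'].
4. `raise TypeError()` raises TypeError; propagates to outer try.
5. Outer `except TypeError` matches → `seq.append('B')` → seq = ['T', 'K', 'B'].
Result: ['T', 'K', 'B']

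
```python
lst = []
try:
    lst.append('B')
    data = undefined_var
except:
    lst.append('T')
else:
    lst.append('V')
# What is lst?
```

Step-by-step execution trace:
1. try: `lst.append('B')` → lst = ['B'].
2. `data = undefined_var` raises NameError.
3. bare `except` matches → `lst.append('T')` → lst = ['B', 'T'].
4. `else` is skipped (an exception was raised).
Result: ['B', 'T']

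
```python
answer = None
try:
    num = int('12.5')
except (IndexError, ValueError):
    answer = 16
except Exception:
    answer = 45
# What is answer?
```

Step-by-step execution trace:
1. `num = int('12.5')` raises ValueError.
2. `except (IndexError, ValueError)` matches (ValueError is in the tuple) → answer = 16.
3. `except Exception` is not reached.
Result: 16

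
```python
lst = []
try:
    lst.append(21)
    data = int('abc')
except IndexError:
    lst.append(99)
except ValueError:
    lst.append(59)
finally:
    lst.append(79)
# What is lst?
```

Step-by-step execution trace:
1. try: `lst.append(21)` → lst = [21].
2. `data = int('abc')` raises ValueError.
3. `except IndexError` does not match ValueError; skipped.
4. `except ValueError` matches → `lst.append(59)` → lst = [21, 59].
5. finally always runs: `lst.append(79)` → lst = [21, 59, 79].
Result: [21, 59, 79]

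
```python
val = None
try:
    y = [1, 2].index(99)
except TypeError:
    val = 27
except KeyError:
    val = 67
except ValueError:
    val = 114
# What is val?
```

Step-by-step execution trace:
1. `y = [1, 2].index(99)` raises ValueError.
2. `except TypeError` does not match ValueError; skipped.
3. `except KeyError` does not match ValueError; skipped.
4. `except ValueError` matches → val = 114.
Result: 114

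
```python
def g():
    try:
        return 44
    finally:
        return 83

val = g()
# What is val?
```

Step-by-step execution trace:
1. `g()` enters try: `return 44` sets pending return value 44.
2. Before returning, `finally: return 83` runs and overrides the pending return.
3. g() returns 83 → val = 83.
Result: 83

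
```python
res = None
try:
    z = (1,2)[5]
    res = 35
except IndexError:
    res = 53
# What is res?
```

Step-by-step execution trace:
1. `z = (1,2)[5]` raises IndexError.
2. `res = 35` is not reached.
3. `except IndexError` matches → res = 53.
Result: 53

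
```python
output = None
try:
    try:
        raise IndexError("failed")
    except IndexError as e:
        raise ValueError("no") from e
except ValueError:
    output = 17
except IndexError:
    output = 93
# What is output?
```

Step-by-step execution trace:
1. Inner try raises IndexError; inner `except IndexError as e` catches it.
2. `raise ValueError(...) from e` raises ValueError (IndexError is attached as __cause__, but only ValueError is active).
3. Outer `except ValueError` matches → output = 17.
4. `except IndexError` is not reached.
Result: 17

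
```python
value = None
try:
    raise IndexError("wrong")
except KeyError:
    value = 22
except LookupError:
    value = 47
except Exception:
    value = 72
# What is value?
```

Step-by-step execution trace:
1. `raise IndexError(...)` raises IndexError.
2. `except KeyError` does not match (IndexError is not a subclass of KeyError); skipped.
3. `except LookupError` matches (IndexError is a subclass of LookupError) → value = 47.
4. `except Exception` is not reached.
Result: 47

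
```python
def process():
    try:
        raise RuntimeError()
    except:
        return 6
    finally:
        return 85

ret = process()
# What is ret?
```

Step-by-step execution trace:
1. `process()` enters try: `raise RuntimeError()` raises RuntimeError.
2. bare `except` matches → `return 6` sets pending return value 6.
3. Before returning, `finally: return 85` runs and overrides the pending return.
4. process() returns 85 → ret = 85.
Result: 85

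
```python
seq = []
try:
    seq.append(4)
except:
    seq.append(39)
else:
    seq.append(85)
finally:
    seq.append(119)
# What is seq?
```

Step-by-step execution trace:
1. try: `seq.append(4)` → seq = [4]. No exception raised.
2. `except` is skipped.
3. `else` runs: `seq.append(85)` → seq = [4, 85].
4. `finally` always runs: `seq.append(119)` → seq = [4, 85, 119].
Result: [4, 85, 119]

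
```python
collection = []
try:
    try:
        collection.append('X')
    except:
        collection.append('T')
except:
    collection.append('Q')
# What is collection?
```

Step-by-step execution trace:
1. Inner try: `collection.append('X')` → collection = ['X']. No exception raised.
2. Inner `except` is skipped.
3. Inner try completes normally; outer `except` is skipped.
Result: ['X']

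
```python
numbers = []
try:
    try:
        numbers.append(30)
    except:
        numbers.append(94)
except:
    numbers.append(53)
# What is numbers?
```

Step-by-step execution trace:
1. Inner try: `numbers.append(30)` → numbers = [30]. No exception raised.
2. Inner `except` is skipped.
3. Inner try completes normally; outer `except` is skipped.
Result: [30]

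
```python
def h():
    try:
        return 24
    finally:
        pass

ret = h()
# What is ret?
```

Step-by-step execution trace:
1. `h()` enters try: `return 24` sets pending return value 24.
2. Before returning, `finally: pass` runs (no effect).
3. h() returns 24 → ret = 24.
Result: 24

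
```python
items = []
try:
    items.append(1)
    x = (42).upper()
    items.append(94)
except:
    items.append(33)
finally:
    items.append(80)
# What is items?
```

Step-by-step execution trace:
1. try: `items.append(1)` → items = [1].
2. `x = (42).upper()` raises AttributeError; `items.append(94)` is not reached.
3. bare `except` matches → `items.append(33)` → items = [1, 33].
4. finally always runs: `items.append(80)` → items = [1, 33, 80].
Result: [1, 33, 80]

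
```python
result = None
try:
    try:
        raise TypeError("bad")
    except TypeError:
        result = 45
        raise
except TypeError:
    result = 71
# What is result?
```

Step-by-step execution trace:
1. Inner try: `raise TypeError("bad")` raises TypeError.
2. Inner `except TypeError` matches → result = 45.
3. bare `raise` re-raises the same TypeError.
4. Outer `except TypeError` matches → result = 71.
Result: 71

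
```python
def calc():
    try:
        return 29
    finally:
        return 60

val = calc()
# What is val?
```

Step-by-step execution trace:
1. `calc()` enters try: `return 29` sets pending return value 29.
2. Before returning, `finally: return 60` runs and overrides the pending return.
3. calc() returns 60 → val = 60.
Result: 60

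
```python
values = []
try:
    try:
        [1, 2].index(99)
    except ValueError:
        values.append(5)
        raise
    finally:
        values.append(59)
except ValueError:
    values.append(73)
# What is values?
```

Step-by-step execution trace:
1. Inner try: `[1, 2].index(99)` raises ValueError.
2. Inner `except ValueError` matches → `values.append(5)` → values = [5].
3. bare `raise` re-raises ValueError.
4. Inner `finally` runs during unwinding: `values.append(59)` → values = [5, 59].
5. Outer `except ValueError` matches → `values.append(73)` → values = [5, 59, 73].
Result: [5, 59, 73]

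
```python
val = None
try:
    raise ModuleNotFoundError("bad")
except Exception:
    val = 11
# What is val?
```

Step-by-step execution trace:
1. `raise ModuleNotFoundError(...)` raises ModuleNotFoundError.
2. `except Exception` matches (ModuleNotFoundError is a subclass of Exception) → val = 11.
Result: 11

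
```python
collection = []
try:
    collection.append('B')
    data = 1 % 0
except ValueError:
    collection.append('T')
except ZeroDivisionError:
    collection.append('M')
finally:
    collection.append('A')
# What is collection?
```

Step-by-step execution trace:
1. try: `collection.append('B')` → collection = ['B'].
2. `data = 1 % 0` raises ZeroDivisionError.
3. `except ValueError` does not match ZeroDivisionError; skipped.
4. `except ZeroDivisionError` matches → `collection.append('M')` → collection = ['B', 'M'].
5. finally always runs: `collection.append('A')` → collection = ['B', 'M', 'A'].
Result: ['B', 'M', 'A']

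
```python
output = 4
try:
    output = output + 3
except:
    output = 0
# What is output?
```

Step-by-step execution trace:
1. output starts at 4.
2. try: `output = output + 3` → output = 7. No exception raised.
3. `except` is skipped.
Result: 7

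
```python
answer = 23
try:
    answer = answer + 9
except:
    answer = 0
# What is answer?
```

Step-by-step execution trace:
1. answer starts at 23.
2. try: `answer = answer + 9` → answer = 32. No exception raised.
3. `except` is skipped.
Result: 32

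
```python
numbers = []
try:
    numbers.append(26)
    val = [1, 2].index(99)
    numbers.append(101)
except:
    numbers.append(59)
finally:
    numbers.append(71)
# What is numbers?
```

Step-by-step execution trace:
1. try: `numbers.append(26)` → numbers = [26].
2. `val = [1, 2].index(99)` raises ValueError; `numbers.append(101)` is not reached.
3. bare `except` matches → `numbers.append(59)` → numbers = [26, 59].
4. finally always runs: `numbers.append(71)` → numbers = [26, 59, 71].
Result: [26, 59, 71]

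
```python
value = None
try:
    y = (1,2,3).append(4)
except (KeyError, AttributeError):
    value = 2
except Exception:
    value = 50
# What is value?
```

Step-by-step execution trace:
1. `y = (1,2,3).append(4)` raises AttributeError.
2. `except (KeyError, AttributeError)` matches (AttributeError is in the tuple) → value = 2.
3. `except Exception` is not reached.
Result: 2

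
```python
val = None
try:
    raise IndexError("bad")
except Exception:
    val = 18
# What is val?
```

Step-by-step execution trace:
1. `raise IndexError(...)` raises IndexError.
2. `except Exception` matches (IndexError is a subclass of Exception) → val = 18.
Result: 18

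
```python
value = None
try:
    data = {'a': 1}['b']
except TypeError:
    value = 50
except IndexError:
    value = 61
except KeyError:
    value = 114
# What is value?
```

Step-by-step execution trace:
1. `data = {'a': 1}['b']` raises KeyError.
2. `except TypeError` does not match KeyError; skipped.
3. `except IndexError` does not match KeyError; skipped.
4. `except KeyError` matches → value = 114.
Result: 114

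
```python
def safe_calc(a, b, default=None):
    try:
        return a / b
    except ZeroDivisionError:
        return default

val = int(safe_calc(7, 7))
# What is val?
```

Step-by-step execution trace:
1. `safe_calc(7, 7)` enters try: `return 7 / 7` → returns 1.0. No exception raised.
2. `except ZeroDivisionError` is skipped.
3. `int(1.0)` → 1 → val = 1.
Result: 1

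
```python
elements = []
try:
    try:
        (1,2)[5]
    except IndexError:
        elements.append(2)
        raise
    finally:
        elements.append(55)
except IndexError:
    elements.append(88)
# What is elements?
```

Step-by-step execution trace:
1. Inner try: `(1,2)[5]` raises IndexError.
2. Inner `except IndexError` matches → `elements.append(2)` → elements = [2].
3. bare `raise` re-raises IndexError.
4. Inner `finally` runs during unwinding: `elements.append(55)` → elements = [2, 55].
5. Outer `except IndexError` matches → `elements.append(88)` → elements = [2, 55, 88].
Result: [2, 55, 88]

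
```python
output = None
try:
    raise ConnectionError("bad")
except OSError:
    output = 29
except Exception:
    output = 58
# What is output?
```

Step-by-step execution trace:
1. `raise ConnectionError(...)` raises ConnectionError.
2. `except OSError` matches (ConnectionError is a subclass of OSError) → output = 29.
3. `except Exception` is not reached.
Result: 29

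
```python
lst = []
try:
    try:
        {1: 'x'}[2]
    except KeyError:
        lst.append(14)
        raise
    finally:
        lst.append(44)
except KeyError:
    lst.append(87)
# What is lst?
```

Step-by-step execution trace:
1. Inner try: `{1: 'x'}[2]` raises KeyError.
2. Inner `except KeyError` matches → `lst.append(14)` → lst = [14].
3. bare `raise` re-raises KeyError.
4. Inner `finally` runs during unwinding: `lst.append(44)` → lst = [14, 44].
5. Outer `except KeyError` matches → `lst.append(87)` → lst = [14, 44, 87].
Result: [14, 44, 87]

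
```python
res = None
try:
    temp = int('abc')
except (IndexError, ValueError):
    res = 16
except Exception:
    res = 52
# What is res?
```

Step-by-step execution trace:
1. `temp = int('abc')` raises ValueError.
2. `except (IndexError, ValueError)` matches (ValueError is in the tuple) → res = 16.
3. `except Exception` is not reached.
Result: 16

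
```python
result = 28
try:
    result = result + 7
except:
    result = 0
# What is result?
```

Step-by-step execution trace:
1. result starts at 28.
2. try: `result = result + 7` → result = 35. No exception raised.
3. `except` is skipped.
Result: 35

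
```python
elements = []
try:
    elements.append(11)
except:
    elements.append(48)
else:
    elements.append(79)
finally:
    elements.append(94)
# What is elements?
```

Step-by-step execution trace:
1. try: `elements.append(11)` → elements = [11]. No exception raised.
2. `except` is skipped.
3. `else` runs: `elements.append(79)` → elements = [11, 79].
4. `finally` always runs: `elements.append(94)` → elements = [11, 79, 94].
Result: [11, 79, 94]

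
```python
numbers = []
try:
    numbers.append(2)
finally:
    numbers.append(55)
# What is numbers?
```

Step-by-step execution trace:
1. try: `numbers.append(2)` → numbers = [2].
2. The try body completes without raising.
3. finally always runs: `numbers.append(55)` → numbers = [2, 55].
Result: [2, 55]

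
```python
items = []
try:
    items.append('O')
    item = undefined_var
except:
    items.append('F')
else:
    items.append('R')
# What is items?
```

Step-by-step execution trace:
1. try: `items.append('O')` → items = ['O'].
2. `item = undefined_var` raises NameError.
3. bare `except` matches → `items.append('F')` → items = ['O', 'F'].
4. `else` is skipped (an exception was raised).
Result: ['O', 'F']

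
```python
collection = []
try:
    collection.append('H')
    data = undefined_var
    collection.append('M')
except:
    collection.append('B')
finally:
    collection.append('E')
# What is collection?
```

Step-by-step execution trace:
1. try: `collection.append('H')` → collection = ['H'].
2. `data = undefined_var` raises NameError; `collection.append('M')` is not reached.
3. bare `except` matches → `collection.append('B')` → collection = ['H', 'B'].
4. finally always runs: `collection.append('E')` → collection = ['H', 'B', 'E'].
Result: ['H', 'B', 'E']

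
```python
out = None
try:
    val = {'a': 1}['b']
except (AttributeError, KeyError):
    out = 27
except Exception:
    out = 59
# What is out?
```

Step-by-step execution trace:
1. `val = {'a': 1}['b']` raises KeyError.
2. `except (AttributeError, KeyError)` matches (KeyError is in the tuple) → out = 27.
3. `except Exception` is not reached.
Result: 27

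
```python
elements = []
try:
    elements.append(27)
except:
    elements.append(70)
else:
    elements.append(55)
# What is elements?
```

Step-by-step execution trace:
1. try: `elements.append(27)` → elements = [27]. No exception raised.
2. `except` is skipped.
3. `else` runs (try completed without exception): `elements.append(55)` → elements = [27, 55].
Result: [27, 55]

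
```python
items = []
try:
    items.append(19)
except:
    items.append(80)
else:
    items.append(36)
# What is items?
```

Step-by-step execution trace:
1. try: `items.append(19)` → items = [19]. No exception raised.
2. `except` is skipped.
3. `else` runs (try completed without exception): `items.append(36)` → items = [19, 36].
Result: [19, 36]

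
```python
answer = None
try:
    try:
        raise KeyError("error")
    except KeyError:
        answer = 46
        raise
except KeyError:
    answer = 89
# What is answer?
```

Step-by-step execution trace:
1. Inner try: `raise KeyError("error")` raises KeyError.
2. Inner `except KeyError` matches → answer = 46.
3. bare `raise` re-raises the same KeyError.
4. Outer `except KeyError` matches → answer = 89.
Result: 89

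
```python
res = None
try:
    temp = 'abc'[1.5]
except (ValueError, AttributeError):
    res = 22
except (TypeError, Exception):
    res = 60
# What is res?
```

Step-by-step execution trace:
1. `temp = 'abc'[1.5]` raises TypeError.
2. `except (ValueError, AttributeError)` does not match TypeError; skipped.
3. `except (TypeError, Exception)` matches (TypeError is in the tuple) → res = 60.
Result: 60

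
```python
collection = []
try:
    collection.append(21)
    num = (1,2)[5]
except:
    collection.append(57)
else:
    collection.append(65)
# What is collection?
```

Step-by-step execution trace:
1. try: `collection.append(21)` → collection = [21].
2. `num = (1,2)[5]` raises IndexError.
3. bare `except` matches → `collection.append(57)` → collection = [21, 57].
4. `else` is skipped (an exception was raised).
Result: [21, 57]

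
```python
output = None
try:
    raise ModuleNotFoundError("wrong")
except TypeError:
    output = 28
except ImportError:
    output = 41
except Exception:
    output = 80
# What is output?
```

Step-by-step execution trace:
1. `raise ModuleNotFoundError(...)` raises ModuleNotFoundError.
2. `except TypeError` does not match (ModuleNotFoundError is not a subclass of TypeError); skipped.
3. `except ImportError` matches (ModuleNotFoundError is a subclass of ImportError) → output = 41.
4. `except Exception` is not reached.
Result: 41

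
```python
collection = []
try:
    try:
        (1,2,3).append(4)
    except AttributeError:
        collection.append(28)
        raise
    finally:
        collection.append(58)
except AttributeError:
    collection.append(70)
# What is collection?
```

Step-by-step execution trace:
1. Inner try: `(1,2,3).append(4)` raises AttributeError.
2. Inner `except AttributeError` matches → `collection.append(28)` → collection = [28].
3. bare `raise` re-raises AttributeError.
4. Inner `finally` runs during unwinding: `collection.append(58)` → collection = [28, 58].
5. Outer `except AttributeError` matches → `collection.append(70)` → collection = [28, 58, 70].
Result: [28, 58, 70]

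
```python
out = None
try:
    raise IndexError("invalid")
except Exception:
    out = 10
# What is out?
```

Step-by-step execution trace:
1. `raise IndexError(...)` raises IndexError.
2. `except Exception` matches (IndexError is a subclass of Exception) → out = 10.
Result: 10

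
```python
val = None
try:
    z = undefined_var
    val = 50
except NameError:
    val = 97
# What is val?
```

Step-by-step execution trace:
1. `z = undefined_var` raises NameError.
2. `val = 50` is not reached.
3. `except NameError` matches → val = 97.
Result: 97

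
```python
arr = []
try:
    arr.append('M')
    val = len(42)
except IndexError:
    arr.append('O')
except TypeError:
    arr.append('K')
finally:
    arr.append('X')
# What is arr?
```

Step-by-step execution trace:
1. try: `arr.append('M')` → arr = ['M'].
2. `val = len(42)` raises TypeError.
3. `except IndexError` does not match TypeError; skipped.
4. `except TypeError` matches → `arr.append('K')` → arr = ['M', 'K'].
5. finally always runs: `arr.append('X')` → arr = ['M', 'K', 'X'].
Result: ['M', 'K', 'X']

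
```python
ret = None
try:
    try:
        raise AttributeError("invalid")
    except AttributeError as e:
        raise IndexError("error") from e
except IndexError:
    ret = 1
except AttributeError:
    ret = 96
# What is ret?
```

Step-by-step execution trace:
1. Inner try raises AttributeError; inner `except AttributeError as e` catches it.
2. `raise IndexError(...) from e` raises IndexError (AttributeError is attached as __cause__, but only IndexError is active).
3. Outer `except IndexError` matches → ret = 1.
4. `except AttributeError` is not reached.
Result: 1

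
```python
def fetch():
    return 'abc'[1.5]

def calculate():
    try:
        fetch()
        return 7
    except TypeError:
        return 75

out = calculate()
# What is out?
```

Step-by-step execution trace:
1. `calculate()` calls `fetch()`.
2. `fetch()` evaluates `'abc'[1.5]`, which raises TypeError; it propagates to the caller.
3. `return 7` is not reached.
4. `except TypeError` in calculate matches → returns 75.
5. out = 75.
Result: 75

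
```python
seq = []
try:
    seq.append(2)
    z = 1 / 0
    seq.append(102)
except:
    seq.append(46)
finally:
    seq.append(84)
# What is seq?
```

Step-by-step execution trace:
1. try: `seq.append(2)` → seq = [2].
2. `z = 1 / 0` raises ZeroDivisionError; `seq.append(102)` is not reached.
3. bare `except` matches → `seq.append(46)` → seq = [2, 46].
4. finally always runs: `seq.append(84)` → seq = [2, 46, 84].
Result: [2, 46, 84]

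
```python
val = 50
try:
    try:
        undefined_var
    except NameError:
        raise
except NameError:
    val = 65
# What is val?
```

Step-by-step execution trace:
1. Inner try: `undefined_var` raises NameError.
2. Inner `except NameError` matches; bare `raise` re-raises the same NameError.
3. Outer `except NameError` matches → val = 65.
Result: 65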